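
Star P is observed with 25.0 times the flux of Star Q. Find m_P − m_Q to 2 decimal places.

-3.49

m_P − m_Q = −2.5 log₁₀(F_P/F_Q) = −2.5 log₁₀(25.0) = −2.5 × (1.398) = -3.495.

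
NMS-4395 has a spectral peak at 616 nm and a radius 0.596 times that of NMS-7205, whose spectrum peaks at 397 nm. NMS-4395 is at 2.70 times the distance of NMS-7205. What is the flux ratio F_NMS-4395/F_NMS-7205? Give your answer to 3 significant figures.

Wien's law: T_NMS-4395/T_NMS-7205 = λ_NMS-7205/λ_NMS-4395 = 397/616 = 0.6445.
L_NMS-4395/L_NMS-7205 = (R_NMS-4395/R_NMS-7205)²(T_NMS-4395/T_NMS-7205)⁴ = (0.596)²(0.6445)⁴ = 0.06128.
F_NMS-4395/F_NMS-7205 = (L_NMS-4395/L_NMS-7205)/(d_NMS-4395/d_NMS-7205)² = 0.06128/(2.70)² = 0.008406.

0.00841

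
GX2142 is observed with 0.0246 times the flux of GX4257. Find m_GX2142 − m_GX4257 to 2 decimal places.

m_GX2142 − m_GX4257 = −2.5 log₁₀(F_GX2142/F_GX4257) = −2.5 log₁₀(0.0246) = −2.5 × (-1.609) = 4.023.

4.02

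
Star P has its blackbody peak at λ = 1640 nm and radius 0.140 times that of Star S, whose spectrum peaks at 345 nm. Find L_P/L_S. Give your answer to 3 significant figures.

3.84×10^-5

Wien's law gives T ∝ 1/λ_max, so T_P/T_S = λ_S/λ_P = 345/1640 = 0.2104.
Then L ∝ R²T⁴ gives L_P/L_S = (0.140)² × (0.2104)⁴ = 0.01960 × 0.001958 = 3.838×10^-5.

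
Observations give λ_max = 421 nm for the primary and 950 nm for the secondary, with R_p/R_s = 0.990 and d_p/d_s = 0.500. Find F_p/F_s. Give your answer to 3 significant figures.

Wien's law: T_p/T_s = λ_s/λ_p = 950/421 = 2.257.
L_p/L_s = (R_p/R_s)²(T_p/T_s)⁴ = (0.990)²(2.257)⁴ = 25.41.
F_p/F_s = (L_p/L_s)/(d_p/d_s)² = 25.41/(0.500)² = 101.6.

102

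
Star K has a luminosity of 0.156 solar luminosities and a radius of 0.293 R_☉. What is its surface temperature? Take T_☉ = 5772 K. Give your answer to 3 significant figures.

6.70×10^3 K

T/T_☉ = (L/L_☉)^(1/4) / (R/R_☉)^(1/2)
T = 5772 × (0.156)^(1/4) / √(0.293) = 5772 × 0.6285 / 0.5413 = 6702 K.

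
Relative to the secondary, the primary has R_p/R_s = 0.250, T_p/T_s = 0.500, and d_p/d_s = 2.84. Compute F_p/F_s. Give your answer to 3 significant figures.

4.84×10^-4

L_p/L_s = (R_p/R_s)²(T_p/T_s)⁴ = (0.250)² × (0.500)⁴ = 0.003906.
F_p/F_s = (L_p/L_s)/(d_p/d_s)² = 0.003906 / (2.84)² = 4.843×10^-4.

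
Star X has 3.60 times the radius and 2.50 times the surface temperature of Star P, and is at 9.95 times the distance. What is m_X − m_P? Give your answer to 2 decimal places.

L_X/L_P = (3.60)²(2.50)⁴ = 506.3.
F_X/F_P = (L_X/L_P)/(d_X/d_P)² = 506.3/99.00 = 5.114.
m_X − m_P = −2.5 log₁₀(5.114) = -1.77.

-1.77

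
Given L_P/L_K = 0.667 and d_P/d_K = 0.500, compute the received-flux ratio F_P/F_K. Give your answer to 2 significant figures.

F = L/(4πd²), so F_P/F_K = (L_P/L_K) / (d_P/d_K)²
= 0.667 / (0.500)² = 0.667 / 0.2500 = 2.668.

2.7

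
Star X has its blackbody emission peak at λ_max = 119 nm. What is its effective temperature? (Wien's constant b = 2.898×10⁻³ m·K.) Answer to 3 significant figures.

2.44×10^4 K

T = b/λ_max = 2.898×10⁻³ / (119×10⁻⁹) = 2.435×10^4 K.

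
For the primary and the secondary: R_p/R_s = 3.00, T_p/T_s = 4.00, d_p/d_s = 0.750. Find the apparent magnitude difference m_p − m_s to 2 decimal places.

-9.03

L_p/L_s = (3.00)²(4.00)⁴ = 2304.
F_p/F_s = (L_p/L_s)/(d_p/d_s)² = 2304/0.5625 = 4096.
m_p − m_s = −2.5 log₁₀(4096) = -9.03.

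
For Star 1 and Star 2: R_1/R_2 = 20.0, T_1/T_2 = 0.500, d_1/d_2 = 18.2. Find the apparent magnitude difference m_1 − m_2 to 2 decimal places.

L_1/L_2 = (20.0)²(0.500)⁴ = 25.00.
F_1/F_2 = (L_1/L_2)/(d_1/d_2)² = 25.00/331.2 = 0.07547.
m_1 − m_2 = −2.5 log₁₀(0.07547) = 2.81.

2.81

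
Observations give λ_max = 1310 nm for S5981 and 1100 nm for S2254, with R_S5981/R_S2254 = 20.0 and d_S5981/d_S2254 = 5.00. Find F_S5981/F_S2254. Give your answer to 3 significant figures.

7.95

Wien's law: T_S5981/T_S2254 = λ_S2254/λ_S5981 = 1100/1310 = 0.8397.
L_S5981/L_S2254 = (R_S5981/R_S2254)²(T_S5981/T_S2254)⁴ = (20.0)²(0.8397)⁴ = 198.9.
F_S5981/F_S2254 = (L_S5981/L_S2254)/(d_S5981/d_S2254)² = 198.9/(5.00)² = 7.954.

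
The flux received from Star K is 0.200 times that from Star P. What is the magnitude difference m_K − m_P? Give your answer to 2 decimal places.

m_K − m_P = −2.5 log₁₀(F_K/F_P) = −2.5 log₁₀(0.200) = −2.5 × (-0.699) = 1.747.

1.75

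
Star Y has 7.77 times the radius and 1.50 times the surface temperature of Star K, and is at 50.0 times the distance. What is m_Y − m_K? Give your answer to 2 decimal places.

L_Y/L_K = (7.77)²(1.50)⁴ = 305.6.
F_Y/F_K = (L_Y/L_K)/(d_Y/d_K)² = 305.6/2500 = 0.1223.
m_Y − m_K = −2.5 log₁₀(0.1223) = 2.28.

2.28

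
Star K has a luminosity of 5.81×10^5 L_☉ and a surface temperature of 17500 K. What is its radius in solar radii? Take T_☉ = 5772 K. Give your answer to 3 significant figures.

82.9 solar radii

R/R_☉ = √(L/L_☉) / (T/T_☉)² = √(5.81×10^5) / (3.032)²
       = 762.2 / 9.192 = 82.92.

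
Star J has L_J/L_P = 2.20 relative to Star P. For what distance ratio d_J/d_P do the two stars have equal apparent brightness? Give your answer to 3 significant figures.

1.48

Equal flux requires L_J/d_J² = L_P/d_P², so d_J/d_P = √(L_J/L_P)
= √(2.20) = 1.483.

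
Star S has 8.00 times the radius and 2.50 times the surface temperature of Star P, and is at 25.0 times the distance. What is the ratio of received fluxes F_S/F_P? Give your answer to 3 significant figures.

L_S/L_P = (R_S/R_P)²(T_S/T_P)⁴ = (8.00)² × (2.50)⁴ = 2500.
F_S/F_P = (L_S/L_P)/(d_S/d_P)² = 2500 / (25.0)² = 4.000.

4.00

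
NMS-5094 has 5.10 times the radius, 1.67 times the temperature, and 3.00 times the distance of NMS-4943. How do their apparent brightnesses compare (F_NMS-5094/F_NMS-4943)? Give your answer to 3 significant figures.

L_NMS-5094/L_NMS-4943 = (R_NMS-5094/R_NMS-4943)²(T_NMS-5094/T_NMS-4943)⁴ = (5.10)² × (1.67)⁴ = 202.3.
F_NMS-5094/F_NMS-4943 = (L_NMS-5094/L_NMS-4943)/(d_NMS-5094/d_NMS-4943)² = 202.3 / (3.00)² = 22.48.

22.5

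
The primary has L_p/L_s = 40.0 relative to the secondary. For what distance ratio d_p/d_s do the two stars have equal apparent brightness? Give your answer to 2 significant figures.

Equal flux requires L_p/d_p² = L_s/d_s², so d_p/d_s = √(L_p/L_s)
= √(40.0) = 6.325.

6.3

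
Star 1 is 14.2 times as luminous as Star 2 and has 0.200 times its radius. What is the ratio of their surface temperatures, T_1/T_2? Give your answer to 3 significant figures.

4.34

L ∝ R²T⁴ gives T ∝ (L/R²)^(1/4), so
T_1/T_2 = (14.2 / 0.200²)^(1/4) = (355.0)^(1/4) = 4.341.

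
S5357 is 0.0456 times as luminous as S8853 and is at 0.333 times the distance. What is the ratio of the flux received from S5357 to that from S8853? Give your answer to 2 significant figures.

F = L/(4πd²), so F_S5357/F_S8853 = (L_S5357/L_S8853) / (d_S5357/d_S8853)²
= 0.0456 / (0.333)² = 0.0456 / 0.1109 = 0.4112.

0.41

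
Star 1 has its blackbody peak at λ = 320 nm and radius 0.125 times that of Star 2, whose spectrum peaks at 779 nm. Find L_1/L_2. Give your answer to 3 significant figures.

Wien's law gives T ∝ 1/λ_max, so T_1/T_2 = λ_2/λ_1 = 779/320 = 2.434.
Then L ∝ R²T⁴ gives L_1/L_2 = (0.125)² × (2.434)⁴ = 0.01562 × 35.12 = 0.5487.

0.549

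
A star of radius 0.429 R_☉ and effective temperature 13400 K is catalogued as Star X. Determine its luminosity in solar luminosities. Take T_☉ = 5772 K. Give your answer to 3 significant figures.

5.35 solar luminosities

L/L_☉ = (R/R_☉)² (T/T_☉)⁴ = (0.429)² × (13400/5772)⁴
       = 0.1840 × (2.322)⁴ = 0.1840 × 29.05 = 5.346.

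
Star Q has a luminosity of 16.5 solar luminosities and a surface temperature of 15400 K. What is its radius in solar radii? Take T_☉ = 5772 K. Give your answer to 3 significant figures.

R/R_☉ = √(L/L_☉) / (T/T_☉)² = √(16.5) / (2.668)²
       = 4.062 / 7.119 = 0.5706.

0.571 solar radii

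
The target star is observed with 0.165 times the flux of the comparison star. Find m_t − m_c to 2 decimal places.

1.96

m_t − m_c = −2.5 log₁₀(F_t/F_c) = −2.5 log₁₀(0.165) = −2.5 × (-0.783) = 1.956.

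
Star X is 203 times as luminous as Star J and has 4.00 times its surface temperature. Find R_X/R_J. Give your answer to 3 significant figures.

L ∝ R²T⁴ gives R ∝ √L / T², so
R_X/R_J = √(203) / (4.00)² = 14.25 / 16.00 = 0.8905.

0.890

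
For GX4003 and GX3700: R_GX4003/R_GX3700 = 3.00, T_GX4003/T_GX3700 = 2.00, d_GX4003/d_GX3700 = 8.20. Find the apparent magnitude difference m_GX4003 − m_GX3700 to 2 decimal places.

L_GX4003/L_GX3700 = (3.00)²(2.00)⁴ = 144.0.
F_GX4003/F_GX3700 = (L_GX4003/L_GX3700)/(d_GX4003/d_GX3700)² = 144.0/67.24 = 2.142.
m_GX4003 − m_GX3700 = −2.5 log₁₀(2.142) = -0.83.

-0.83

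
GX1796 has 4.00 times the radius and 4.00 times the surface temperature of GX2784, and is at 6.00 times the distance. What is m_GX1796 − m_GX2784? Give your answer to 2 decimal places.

-5.14

L_GX1796/L_GX2784 = (4.00)²(4.00)⁴ = 4096.
F_GX1796/F_GX2784 = (L_GX1796/L_GX2784)/(d_GX1796/d_GX2784)² = 4096/36.00 = 113.8.
m_GX1796 − m_GX2784 = −2.5 log₁₀(113.8) = -5.14.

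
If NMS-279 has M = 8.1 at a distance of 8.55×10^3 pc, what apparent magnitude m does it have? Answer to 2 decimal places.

m = M + 5 log₁₀(d/10 pc) = 8.1 + 5 log₁₀(8.55×10^3/10)
  = 8.1 + 5 × 2.932 = 8.1 + 14.66 = 22.76.

22.76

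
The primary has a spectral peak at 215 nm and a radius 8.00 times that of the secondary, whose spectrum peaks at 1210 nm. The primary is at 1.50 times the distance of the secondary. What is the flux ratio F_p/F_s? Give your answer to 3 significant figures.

2.85×10^4

Wien's law: T_p/T_s = λ_s/λ_p = 1210/215 = 5.628.
L_p/L_s = (R_p/R_s)²(T_p/T_s)⁴ = (8.00)²(5.628)⁴ = 6.420×10^4.
F_p/F_s = (L_p/L_s)/(d_p/d_s)² = 6.420×10^4/(1.50)² = 2.854×10^4.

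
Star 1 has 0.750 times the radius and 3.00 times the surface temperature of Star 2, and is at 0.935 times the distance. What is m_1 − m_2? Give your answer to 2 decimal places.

L_1/L_2 = (0.750)²(3.00)⁴ = 45.56.
F_1/F_2 = (L_1/L_2)/(d_1/d_2)² = 45.56/0.8742 = 52.12.
m_1 − m_2 = −2.5 log₁₀(52.12) = -4.29.

-4.29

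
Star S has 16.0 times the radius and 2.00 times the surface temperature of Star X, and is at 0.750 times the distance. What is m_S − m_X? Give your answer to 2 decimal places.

-9.66

L_S/L_X = (16.0)²(2.00)⁴ = 4096.
F_S/F_X = (L_S/L_X)/(d_S/d_X)² = 4096/0.5625 = 7282.
m_S − m_X = −2.5 log₁₀(7282) = -9.66.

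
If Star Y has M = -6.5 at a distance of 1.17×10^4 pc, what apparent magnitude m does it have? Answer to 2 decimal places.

8.84

m = M + 5 log₁₀(d/10 pc) = -6.5 + 5 log₁₀(1.17×10^4/10)
  = -6.5 + 5 × 3.068 = -6.5 + 15.34 = 8.84.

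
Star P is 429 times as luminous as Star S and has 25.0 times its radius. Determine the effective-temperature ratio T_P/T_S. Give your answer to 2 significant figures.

0.91

L ∝ R²T⁴ gives T ∝ (L/R²)^(1/4), so
T_P/T_S = (429 / 25.0²)^(1/4) = (0.6864)^(1/4) = 0.9102.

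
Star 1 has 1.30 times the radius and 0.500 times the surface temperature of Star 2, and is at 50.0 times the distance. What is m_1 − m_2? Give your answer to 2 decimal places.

10.94

L_1/L_2 = (1.30)²(0.500)⁴ = 0.1056.
F_1/F_2 = (L_1/L_2)/(d_1/d_2)² = 0.1056/2500 = 4.225×10^-5.
m_1 − m_2 = −2.5 log₁₀(4.225×10^-5) = 10.94.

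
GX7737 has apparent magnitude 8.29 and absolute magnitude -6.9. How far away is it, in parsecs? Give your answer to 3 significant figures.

m − M = 5 log₁₀(d/10 pc)
8.29 − (-6.9) = 15.19 = 5 log₁₀(d/10)
d = 10 × 10^(15.19/5) = 10 × 10^3.038 = 1.091×10^4 pc.

1.09×10^4 pc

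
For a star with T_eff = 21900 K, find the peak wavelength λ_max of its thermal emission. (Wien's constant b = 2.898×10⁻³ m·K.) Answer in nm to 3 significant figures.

λ_max = b/T = 2.898×10⁻³ / 21900 = 1.32×10^-7 m = 132.3 nm.

132 nm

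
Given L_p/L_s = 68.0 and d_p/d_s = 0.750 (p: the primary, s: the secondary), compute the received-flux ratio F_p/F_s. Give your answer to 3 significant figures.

121

F = L/(4πd²), so F_p/F_s = (L_p/L_s) / (d_p/d_s)²
= 68.0 / (0.750)² = 68.0 / 0.5625 = 120.9.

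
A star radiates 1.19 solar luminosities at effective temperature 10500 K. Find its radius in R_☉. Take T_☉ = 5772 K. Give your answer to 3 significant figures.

0.330 R_☉

R/R_☉ = √(L/L_☉) / (T/T_☉)² = √(1.19) / (1.819)²
       = 1.091 / 3.309 = 0.3296.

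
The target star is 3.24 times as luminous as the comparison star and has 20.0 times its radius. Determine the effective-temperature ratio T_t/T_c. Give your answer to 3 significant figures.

L ∝ R²T⁴ gives T ∝ (L/R²)^(1/4), so
T_t/T_c = (3.24 / 20.0²)^(1/4) = (0.008100)^(1/4) = 0.3000.

0.300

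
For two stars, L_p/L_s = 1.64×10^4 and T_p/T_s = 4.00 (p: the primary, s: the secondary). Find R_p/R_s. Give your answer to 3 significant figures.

8.00

L ∝ R²T⁴ gives R ∝ √L / T², so
R_p/R_s = √(1.64×10^4) / (4.00)² = 128.1 / 16.00 = 8.004.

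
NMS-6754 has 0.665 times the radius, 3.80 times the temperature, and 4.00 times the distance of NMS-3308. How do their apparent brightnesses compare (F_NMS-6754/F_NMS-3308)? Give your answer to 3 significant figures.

L_NMS-6754/L_NMS-3308 = (R_NMS-6754/R_NMS-3308)²(T_NMS-6754/T_NMS-3308)⁴ = (0.665)² × (3.80)⁴ = 92.21.
F_NMS-6754/F_NMS-3308 = (L_NMS-6754/L_NMS-3308)/(d_NMS-6754/d_NMS-3308)² = 92.21 / (4.00)² = 5.763.

5.76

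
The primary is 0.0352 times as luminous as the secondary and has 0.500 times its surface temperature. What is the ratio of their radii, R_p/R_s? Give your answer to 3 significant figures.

L ∝ R²T⁴ gives R ∝ √L / T², so
R_p/R_s = √(0.0352) / (0.500)² = 0.1876 / 0.2500 = 0.7505.

0.750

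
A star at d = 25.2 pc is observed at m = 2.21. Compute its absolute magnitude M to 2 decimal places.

0.20

M = m − 5 log₁₀(d/10 pc) = 2.21 − 5 log₁₀(25.2/10)
  = 2.21 − 5 × 0.401 = 2.21 − 2.01 = 0.20.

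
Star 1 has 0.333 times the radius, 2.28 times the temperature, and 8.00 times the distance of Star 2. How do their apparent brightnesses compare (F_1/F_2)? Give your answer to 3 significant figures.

L_1/L_2 = (R_1/R_2)²(T_1/T_2)⁴ = (0.333)² × (2.28)⁴ = 2.997.
F_1/F_2 = (L_1/L_2)/(d_1/d_2)² = 2.997 / (8.00)² = 0.04682.

0.0468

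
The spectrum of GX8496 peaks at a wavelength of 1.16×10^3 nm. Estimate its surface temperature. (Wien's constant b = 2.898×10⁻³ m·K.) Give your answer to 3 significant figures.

T = b/λ_max = 2.898×10⁻³ / (1.16×10^3×10⁻⁹) = 2498 K.

2.50×10^3 K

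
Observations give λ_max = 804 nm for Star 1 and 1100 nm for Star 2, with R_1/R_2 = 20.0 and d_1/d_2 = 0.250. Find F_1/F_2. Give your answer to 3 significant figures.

Wien's law: T_1/T_2 = λ_2/λ_1 = 1100/804 = 1.368.
L_1/L_2 = (R_1/R_2)²(T_1/T_2)⁴ = (20.0)²(1.368)⁴ = 1402.
F_1/F_2 = (L_1/L_2)/(d_1/d_2)² = 1402/(0.250)² = 2.242×10^4.

2.24×10^4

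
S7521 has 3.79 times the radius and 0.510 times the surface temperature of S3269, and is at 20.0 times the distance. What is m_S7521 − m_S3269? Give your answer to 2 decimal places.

L_S7521/L_S3269 = (3.79)²(0.510)⁴ = 0.9718.
F_S7521/F_S3269 = (L_S7521/L_S3269)/(d_S7521/d_S3269)² = 0.9718/400.0 = 0.002429.
m_S7521 − m_S3269 = −2.5 log₁₀(0.002429) = 6.54.

6.54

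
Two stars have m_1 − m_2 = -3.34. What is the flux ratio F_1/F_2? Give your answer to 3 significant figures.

21.7

F_1/F_2 = 10^(−(m_1 − m_2)/2.5) = 10^(3.34/2.5) = 10^1.336 = 21.68.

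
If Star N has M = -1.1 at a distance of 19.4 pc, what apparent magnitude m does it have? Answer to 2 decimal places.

0.34

m = M + 5 log₁₀(d/10 pc) = -1.1 + 5 log₁₀(19.4/10)
  = -1.1 + 5 × 0.288 = -1.1 + 1.44 = 0.34.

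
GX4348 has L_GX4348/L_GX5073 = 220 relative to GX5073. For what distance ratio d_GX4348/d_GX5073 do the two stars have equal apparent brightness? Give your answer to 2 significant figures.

15

Equal flux requires L_GX4348/d_GX4348² = L_GX5073/d_GX5073², so d_GX4348/d_GX5073 = √(L_GX4348/L_GX5073)
= √(220) = 14.83.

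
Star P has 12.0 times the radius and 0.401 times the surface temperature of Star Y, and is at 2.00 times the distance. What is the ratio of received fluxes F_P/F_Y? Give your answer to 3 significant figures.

L_P/L_Y = (R_P/R_Y)²(T_P/T_Y)⁴ = (12.0)² × (0.401)⁴ = 3.723.
F_P/F_Y = (L_P/L_Y)/(d_P/d_Y)² = 3.723 / (2.00)² = 0.9309.

0.931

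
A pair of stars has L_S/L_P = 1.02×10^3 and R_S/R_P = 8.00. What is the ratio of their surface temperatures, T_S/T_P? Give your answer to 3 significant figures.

2.00

L ∝ R²T⁴ gives T ∝ (L/R²)^(1/4), so
T_S/T_P = (1.02×10^3 / 8.00²)^(1/4) = (15.94)^(1/4) = 1.998.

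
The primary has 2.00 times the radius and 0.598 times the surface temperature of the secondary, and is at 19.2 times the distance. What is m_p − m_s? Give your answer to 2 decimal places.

L_p/L_s = (2.00)²(0.598)⁴ = 0.5115.
F_p/F_s = (L_p/L_s)/(d_p/d_s)² = 0.5115/368.6 = 0.001388.
m_p − m_s = −2.5 log₁₀(0.001388) = 7.14.

7.14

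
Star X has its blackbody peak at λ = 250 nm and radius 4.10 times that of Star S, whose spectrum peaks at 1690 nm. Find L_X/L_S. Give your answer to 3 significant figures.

Wien's law gives T ∝ 1/λ_max, so T_X/T_S = λ_S/λ_X = 1690/250 = 6.760.
Then L ∝ R²T⁴ gives L_X/L_S = (4.10)² × (6.760)⁴ = 16.81 × 2088 = 3.510×10^4.

3.51×10^4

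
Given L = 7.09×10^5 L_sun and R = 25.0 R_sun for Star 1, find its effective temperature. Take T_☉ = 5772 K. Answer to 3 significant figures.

3.35×10^4 K

T/T_☉ = (L/L_☉)^(1/4) / (R/R_☉)^(1/2)
T = 5772 × (7.09×10^5)^(1/4) / √(25.0) = 5772 × 29.02 / 5.000 = 3.350×10^4 K.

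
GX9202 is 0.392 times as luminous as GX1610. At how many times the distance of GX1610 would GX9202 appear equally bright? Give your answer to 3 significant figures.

Equal flux requires L_GX9202/d_GX9202² = L_GX1610/d_GX1610², so d_GX9202/d_GX1610 = √(L_GX9202/L_GX1610)
= √(0.392) = 0.6261.

0.626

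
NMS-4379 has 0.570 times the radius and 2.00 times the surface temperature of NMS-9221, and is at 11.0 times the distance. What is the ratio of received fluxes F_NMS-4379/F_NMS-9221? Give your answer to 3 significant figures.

L_NMS-4379/L_NMS-9221 = (R_NMS-4379/R_NMS-9221)²(T_NMS-4379/T_NMS-9221)⁴ = (0.570)² × (2.00)⁴ = 5.198.
F_NMS-4379/F_NMS-9221 = (L_NMS-4379/L_NMS-9221)/(d_NMS-4379/d_NMS-9221)² = 5.198 / (11.0)² = 0.04296.

0.0430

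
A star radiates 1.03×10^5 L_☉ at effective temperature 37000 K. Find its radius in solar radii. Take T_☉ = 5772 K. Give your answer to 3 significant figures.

R/R_☉ = √(L/L_☉) / (T/T_☉)² = √(1.03×10^5) / (6.410)²
       = 320.9 / 41.09 = 7.810.

7.81 solar radii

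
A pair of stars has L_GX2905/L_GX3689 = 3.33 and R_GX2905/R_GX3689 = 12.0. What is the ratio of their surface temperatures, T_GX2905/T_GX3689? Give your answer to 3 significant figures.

L ∝ R²T⁴ gives T ∝ (L/R²)^(1/4), so
T_GX2905/T_GX3689 = (3.33 / 12.0²)^(1/4) = (0.02312)^(1/4) = 0.3900.

0.390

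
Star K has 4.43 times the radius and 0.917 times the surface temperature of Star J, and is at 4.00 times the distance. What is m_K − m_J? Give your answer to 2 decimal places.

0.15

L_K/L_J = (4.43)²(0.917)⁴ = 13.88.
F_K/F_J = (L_K/L_J)/(d_K/d_J)² = 13.88/16.00 = 0.8673.
m_K − m_J = −2.5 log₁₀(0.8673) = 0.15.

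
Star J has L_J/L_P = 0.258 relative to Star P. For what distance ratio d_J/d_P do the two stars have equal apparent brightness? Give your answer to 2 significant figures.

Equal flux requires L_J/d_J² = L_P/d_P², so d_J/d_P = √(L_J/L_P)
= √(0.258) = 0.5079.

0.51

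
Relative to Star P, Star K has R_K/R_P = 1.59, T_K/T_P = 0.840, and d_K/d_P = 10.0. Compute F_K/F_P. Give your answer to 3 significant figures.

L_K/L_P = (R_K/R_P)²(T_K/T_P)⁴ = (1.59)² × (0.840)⁴ = 1.259.
F_K/F_P = (L_K/L_P)/(d_K/d_P)² = 1.259 / (10.0)² = 0.01259.

0.0126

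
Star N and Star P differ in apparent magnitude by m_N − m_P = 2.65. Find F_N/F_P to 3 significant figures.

F_N/F_P = 10^(−(m_N − m_P)/2.5) = 10^(-2.65/2.5) = 10^-1.060 = 0.08710.

0.0871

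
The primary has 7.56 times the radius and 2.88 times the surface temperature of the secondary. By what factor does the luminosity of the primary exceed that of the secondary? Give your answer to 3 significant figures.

From the Stefan–Boltzmann law, L ∝ R²T⁴, so
L_p/L_s = (R_p/R_s)² (T_p/T_s)⁴ = (7.56)² × (2.88)⁴ = 57.15 × 68.80 = 3932.

3.93×10^3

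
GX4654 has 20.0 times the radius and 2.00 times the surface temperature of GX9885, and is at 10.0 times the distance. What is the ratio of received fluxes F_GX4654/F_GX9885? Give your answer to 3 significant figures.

64.0

L_GX4654/L_GX9885 = (R_GX4654/R_GX9885)²(T_GX4654/T_GX9885)⁴ = (20.0)² × (2.00)⁴ = 6400.
F_GX4654/F_GX9885 = (L_GX4654/L_GX9885)/(d_GX4654/d_GX9885)² = 6400 / (10.0)² = 64.00.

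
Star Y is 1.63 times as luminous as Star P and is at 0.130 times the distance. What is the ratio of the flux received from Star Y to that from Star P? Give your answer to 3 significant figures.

F = L/(4πd²), so F_Y/F_P = (L_Y/L_P) / (d_Y/d_P)²
= 1.63 / (0.130)² = 1.63 / 0.01690 = 96.45.

96.4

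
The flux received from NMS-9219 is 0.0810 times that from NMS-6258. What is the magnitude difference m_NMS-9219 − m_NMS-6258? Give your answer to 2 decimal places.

m_NMS-9219 − m_NMS-6258 = −2.5 log₁₀(F_NMS-9219/F_NMS-6258) = −2.5 log₁₀(0.0810) = −2.5 × (-1.092) = 2.729.

2.73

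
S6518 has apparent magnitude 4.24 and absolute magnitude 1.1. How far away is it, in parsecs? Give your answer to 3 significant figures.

42.5 pc

m − M = 5 log₁₀(d/10 pc)
4.24 − (1.1) = 3.14 = 5 log₁₀(d/10)
d = 10 × 10^(3.14/5) = 10 × 10^0.628 = 42.46 pc.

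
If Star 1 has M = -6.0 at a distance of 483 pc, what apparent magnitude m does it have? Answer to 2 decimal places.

m = M + 5 log₁₀(d/10 pc) = -6.0 + 5 log₁₀(483/10)
  = -6.0 + 5 × 1.684 = -6.0 + 8.42 = 2.42.

2.42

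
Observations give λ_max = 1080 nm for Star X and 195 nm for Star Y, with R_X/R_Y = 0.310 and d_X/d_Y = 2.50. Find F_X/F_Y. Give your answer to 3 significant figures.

Wien's law: T_X/T_Y = λ_Y/λ_X = 195/1080 = 0.1806.
L_X/L_Y = (R_X/R_Y)²(T_X/T_Y)⁴ = (0.310)²(0.1806)⁴ = 1.021×10^-4.
F_X/F_Y = (L_X/L_Y)/(d_X/d_Y)² = 1.021×10^-4/(2.50)² = 1.634×10^-5.

1.63×10^-5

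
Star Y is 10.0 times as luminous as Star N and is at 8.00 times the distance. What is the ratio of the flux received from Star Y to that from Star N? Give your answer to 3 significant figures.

0.156

F = L/(4πd²), so F_Y/F_N = (L_Y/L_N) / (d_Y/d_N)²
= 10.0 / (8.00)² = 10.0 / 64.00 = 0.1562.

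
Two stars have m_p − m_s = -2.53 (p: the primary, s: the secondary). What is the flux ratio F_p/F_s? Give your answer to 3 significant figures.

10.3

F_p/F_s = 10^(−(m_p − m_s)/2.5) = 10^(2.53/2.5) = 10^1.012 = 10.28.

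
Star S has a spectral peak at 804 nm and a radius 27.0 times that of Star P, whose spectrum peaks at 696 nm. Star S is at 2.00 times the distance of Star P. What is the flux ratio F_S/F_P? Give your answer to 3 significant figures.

102

Wien's law: T_S/T_P = λ_P/λ_S = 696/804 = 0.8657.
L_S/L_P = (R_S/R_P)²(T_S/T_P)⁴ = (27.0)²(0.8657)⁴ = 409.4.
F_S/F_P = (L_S/L_P)/(d_S/d_P)² = 409.4/(2.00)² = 102.3.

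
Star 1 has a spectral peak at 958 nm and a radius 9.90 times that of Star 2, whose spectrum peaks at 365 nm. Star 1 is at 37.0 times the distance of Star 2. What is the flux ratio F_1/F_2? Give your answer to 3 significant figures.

Wien's law: T_1/T_2 = λ_2/λ_1 = 365/958 = 0.3810.
L_1/L_2 = (R_1/R_2)²(T_1/T_2)⁴ = (9.90)²(0.3810)⁴ = 2.065.
F_1/F_2 = (L_1/L_2)/(d_1/d_2)² = 2.065/(37.0)² = 0.001509.

0.00151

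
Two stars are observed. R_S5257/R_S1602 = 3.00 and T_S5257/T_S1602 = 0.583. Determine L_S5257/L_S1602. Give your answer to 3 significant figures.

1.04

From the Stefan–Boltzmann law, L ∝ R²T⁴, so
L_S5257/L_S1602 = (R_S5257/R_S1602)² (T_S5257/T_S1602)⁴ = (3.00)² × (0.583)⁴ = 9.000 × 0.1155 = 1.040.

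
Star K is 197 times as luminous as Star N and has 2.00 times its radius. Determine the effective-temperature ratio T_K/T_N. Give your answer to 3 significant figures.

2.65

L ∝ R²T⁴ gives T ∝ (L/R²)^(1/4), so
T_K/T_N = (197 / 2.00²)^(1/4) = (49.25)^(1/4) = 2.649.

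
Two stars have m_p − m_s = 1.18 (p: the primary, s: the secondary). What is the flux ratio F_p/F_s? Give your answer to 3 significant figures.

F_p/F_s = 10^(−(m_p − m_s)/2.5) = 10^(-1.18/2.5) = 10^-0.472 = 0.3373.

0.337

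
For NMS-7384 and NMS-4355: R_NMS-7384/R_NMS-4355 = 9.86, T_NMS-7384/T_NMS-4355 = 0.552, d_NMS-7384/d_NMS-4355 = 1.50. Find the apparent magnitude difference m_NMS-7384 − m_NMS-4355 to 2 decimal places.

-1.51

L_NMS-7384/L_NMS-4355 = (9.86)²(0.552)⁴ = 9.026.
F_NMS-7384/F_NMS-4355 = (L_NMS-7384/L_NMS-4355)/(d_NMS-7384/d_NMS-4355)² = 9.026/2.250 = 4.012.
m_NMS-7384 − m_NMS-4355 = −2.5 log₁₀(4.012) = -1.51.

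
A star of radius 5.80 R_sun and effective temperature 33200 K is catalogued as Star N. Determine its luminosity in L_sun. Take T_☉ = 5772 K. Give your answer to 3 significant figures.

3.68×10^4 L_sun

L/L_☉ = (R/R_☉)² (T/T_☉)⁴ = (5.80)² × (33200/5772)⁴
       = 33.64 × (5.752)⁴ = 33.64 × 1095 = 3.682×10^4.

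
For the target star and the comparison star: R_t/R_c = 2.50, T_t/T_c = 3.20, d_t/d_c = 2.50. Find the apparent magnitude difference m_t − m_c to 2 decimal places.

L_t/L_c = (2.50)²(3.20)⁴ = 655.4.
F_t/F_c = (L_t/L_c)/(d_t/d_c)² = 655.4/6.250 = 104.9.
m_t − m_c = −2.5 log₁₀(104.9) = -5.05.

-5.05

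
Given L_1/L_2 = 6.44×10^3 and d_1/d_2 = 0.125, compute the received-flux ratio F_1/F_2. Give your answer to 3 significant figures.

F = L/(4πd²), so F_1/F_2 = (L_1/L_2) / (d_1/d_2)²
= 6.44×10^3 / (0.125)² = 6.44×10^3 / 0.01562 = 4.122×10^5.

4.12×10^5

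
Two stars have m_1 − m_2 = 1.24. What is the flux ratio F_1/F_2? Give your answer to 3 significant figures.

F_1/F_2 = 10^(−(m_1 − m_2)/2.5) = 10^(-1.24/2.5) = 10^-0.496 = 0.3192.

0.319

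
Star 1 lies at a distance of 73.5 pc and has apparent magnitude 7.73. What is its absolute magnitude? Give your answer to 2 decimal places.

M = m − 5 log₁₀(d/10 pc) = 7.73 − 5 log₁₀(73.5/10)
  = 7.73 − 5 × 0.866 = 7.73 − 4.33 = 3.40.

3.40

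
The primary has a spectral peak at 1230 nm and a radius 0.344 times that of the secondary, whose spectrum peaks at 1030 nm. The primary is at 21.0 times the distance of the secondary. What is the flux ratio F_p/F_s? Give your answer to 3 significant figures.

1.32×10^-4

Wien's law: T_p/T_s = λ_s/λ_p = 1030/1230 = 0.8374.
L_p/L_s = (R_p/R_s)²(T_p/T_s)⁴ = (0.344)²(0.8374)⁴ = 0.05819.
F_p/F_s = (L_p/L_s)/(d_p/d_s)² = 0.05819/(21.0)² = 1.319×10^-4.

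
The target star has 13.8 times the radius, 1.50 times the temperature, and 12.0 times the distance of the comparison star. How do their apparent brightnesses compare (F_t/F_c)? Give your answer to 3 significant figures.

6.70

L_t/L_c = (R_t/R_c)²(T_t/T_c)⁴ = (13.8)² × (1.50)⁴ = 964.1.
F_t/F_c = (L_t/L_c)/(d_t/d_c)² = 964.1 / (12.0)² = 6.695.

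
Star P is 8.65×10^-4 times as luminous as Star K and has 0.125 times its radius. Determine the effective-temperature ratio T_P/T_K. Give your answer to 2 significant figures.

L ∝ R²T⁴ gives T ∝ (L/R²)^(1/4), so
T_P/T_K = (8.65×10^-4 / 0.125²)^(1/4) = (0.05536)^(1/4) = 0.4851.

0.49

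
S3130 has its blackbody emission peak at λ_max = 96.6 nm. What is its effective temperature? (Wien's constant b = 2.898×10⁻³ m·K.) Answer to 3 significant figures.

T = b/λ_max = 2.898×10⁻³ / (96.6×10⁻⁹) = 3.000×10^4 K.

3.00×10^4 K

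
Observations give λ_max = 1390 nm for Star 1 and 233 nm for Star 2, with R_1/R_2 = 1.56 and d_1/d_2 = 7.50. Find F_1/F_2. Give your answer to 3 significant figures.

Wien's law: T_1/T_2 = λ_2/λ_1 = 233/1390 = 0.1676.
L_1/L_2 = (R_1/R_2)²(T_1/T_2)⁴ = (1.56)²(0.1676)⁴ = 0.001921.
F_1/F_2 = (L_1/L_2)/(d_1/d_2)² = 0.001921/(7.50)² = 3.416×10^-5.

3.42×10^-5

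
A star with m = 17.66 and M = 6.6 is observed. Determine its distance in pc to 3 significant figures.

1.63×10^3 pc

m − M = 5 log₁₀(d/10 pc)
17.66 − (6.6) = 11.06 = 5 log₁₀(d/10)
d = 10 × 10^(11.06/5) = 10 × 10^2.212 = 1629 pc.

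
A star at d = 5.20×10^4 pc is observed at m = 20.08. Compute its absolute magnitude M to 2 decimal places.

M = m − 5 log₁₀(d/10 pc) = 20.08 − 5 log₁₀(5.20×10^4/10)
  = 20.08 − 5 × 3.716 = 20.08 − 18.58 = 1.50.

1.50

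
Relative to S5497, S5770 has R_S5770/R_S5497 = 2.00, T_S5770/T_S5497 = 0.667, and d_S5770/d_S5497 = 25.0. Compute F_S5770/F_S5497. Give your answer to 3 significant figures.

0.00127

L_S5770/L_S5497 = (R_S5770/R_S5497)²(T_S5770/T_S5497)⁴ = (2.00)² × (0.667)⁴ = 0.7917.
F_S5770/F_S5497 = (L_S5770/L_S5497)/(d_S5770/d_S5497)² = 0.7917 / (25.0)² = 0.001267.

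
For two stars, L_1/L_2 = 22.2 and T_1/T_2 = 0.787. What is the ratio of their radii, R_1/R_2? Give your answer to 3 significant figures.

L ∝ R²T⁴ gives R ∝ √L / T², so
R_1/R_2 = √(22.2) / (0.787)² = 4.712 / 0.6194 = 7.607.

7.61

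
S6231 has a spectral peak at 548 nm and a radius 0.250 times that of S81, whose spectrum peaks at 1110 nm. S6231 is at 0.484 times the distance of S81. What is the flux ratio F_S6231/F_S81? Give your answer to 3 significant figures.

4.49

Wien's law: T_S6231/T_S81 = λ_S81/λ_S6231 = 1110/548 = 2.026.
L_S6231/L_S81 = (R_S6231/R_S81)²(T_S6231/T_S81)⁴ = (0.250)²(2.026)⁴ = 1.052.
F_S6231/F_S81 = (L_S6231/L_S81)/(d_S6231/d_S81)² = 1.052/(0.484)² = 4.491.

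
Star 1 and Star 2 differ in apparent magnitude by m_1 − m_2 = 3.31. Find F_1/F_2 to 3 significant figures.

F_1/F_2 = 10^(−(m_1 − m_2)/2.5) = 10^(-3.31/2.5) = 10^-1.324 = 0.04742.

0.0474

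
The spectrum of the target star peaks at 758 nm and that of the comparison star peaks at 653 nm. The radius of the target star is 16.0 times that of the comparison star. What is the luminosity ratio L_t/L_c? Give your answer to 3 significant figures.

Wien's law gives T ∝ 1/λ_max, so T_t/T_c = λ_c/λ_t = 653/758 = 0.8615.
Then L ∝ R²T⁴ gives L_t/L_c = (16.0)² × (0.8615)⁴ = 256.0 × 0.5508 = 141.0.

141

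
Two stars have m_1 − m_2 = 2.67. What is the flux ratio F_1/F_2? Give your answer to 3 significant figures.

F_1/F_2 = 10^(−(m_1 − m_2)/2.5) = 10^(-2.67/2.5) = 10^-1.068 = 0.08551.

0.0855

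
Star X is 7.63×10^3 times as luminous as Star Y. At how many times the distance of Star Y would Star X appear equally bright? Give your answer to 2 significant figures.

87

Equal flux requires L_X/d_X² = L_Y/d_Y², so d_X/d_Y = √(L_X/L_Y)
= √(7.63×10^3) = 87.35.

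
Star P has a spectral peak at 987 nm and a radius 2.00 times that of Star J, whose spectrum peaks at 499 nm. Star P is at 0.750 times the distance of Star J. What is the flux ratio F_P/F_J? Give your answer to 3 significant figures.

0.465

Wien's law: T_P/T_J = λ_J/λ_P = 499/987 = 0.5056.
L_P/L_J = (R_P/R_J)²(T_P/T_J)⁴ = (2.00)²(0.5056)⁴ = 0.2613.
F_P/F_J = (L_P/L_J)/(d_P/d_J)² = 0.2613/(0.750)² = 0.4646.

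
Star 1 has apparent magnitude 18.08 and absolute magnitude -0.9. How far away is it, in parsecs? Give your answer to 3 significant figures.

6.25×10^4 pc

m − M = 5 log₁₀(d/10 pc)
18.08 − (-0.9) = 18.98 = 5 log₁₀(d/10)
d = 10 × 10^(18.98/5) = 10 × 10^3.796 = 6.252×10^4 pc.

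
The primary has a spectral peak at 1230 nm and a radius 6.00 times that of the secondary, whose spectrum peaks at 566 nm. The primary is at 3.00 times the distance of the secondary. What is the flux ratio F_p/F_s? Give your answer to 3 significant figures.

Wien's law: T_p/T_s = λ_s/λ_p = 566/1230 = 0.4602.
L_p/L_s = (R_p/R_s)²(T_p/T_s)⁴ = (6.00)²(0.4602)⁴ = 1.614.
F_p/F_s = (L_p/L_s)/(d_p/d_s)² = 1.614/(3.00)² = 0.1794.

0.179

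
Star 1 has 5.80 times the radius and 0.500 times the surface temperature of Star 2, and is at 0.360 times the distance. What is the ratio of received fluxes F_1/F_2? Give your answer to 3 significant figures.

L_1/L_2 = (R_1/R_2)²(T_1/T_2)⁴ = (5.80)² × (0.500)⁴ = 2.103.
F_1/F_2 = (L_1/L_2)/(d_1/d_2)² = 2.103 / (0.360)² = 16.22.

16.2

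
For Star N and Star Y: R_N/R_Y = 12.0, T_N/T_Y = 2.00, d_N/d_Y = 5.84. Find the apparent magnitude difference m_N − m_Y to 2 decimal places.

L_N/L_Y = (12.0)²(2.00)⁴ = 2304.
F_N/F_Y = (L_N/L_Y)/(d_N/d_Y)² = 2304/34.11 = 67.55.
m_N − m_Y = −2.5 log₁₀(67.55) = -4.57.

-4.57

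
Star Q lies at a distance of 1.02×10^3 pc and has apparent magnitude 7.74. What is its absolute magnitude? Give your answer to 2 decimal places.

M = m − 5 log₁₀(d/10 pc) = 7.74 − 5 log₁₀(1.02×10^3/10)
  = 7.74 − 5 × 2.009 = 7.74 − 10.04 = -2.30.

-2.30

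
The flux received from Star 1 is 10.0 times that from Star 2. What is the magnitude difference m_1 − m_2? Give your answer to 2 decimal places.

m_1 − m_2 = −2.5 log₁₀(F_1/F_2) = −2.5 log₁₀(10.0) = −2.5 × (1.000) = -2.500.

-2.50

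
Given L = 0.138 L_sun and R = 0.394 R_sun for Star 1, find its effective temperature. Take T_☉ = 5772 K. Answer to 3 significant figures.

5.60×10^3 K

T/T_☉ = (L/L_☉)^(1/4) / (R/R_☉)^(1/2)
T = 5772 × (0.138)^(1/4) / √(0.394) = 5772 × 0.6095 / 0.6277 = 5605 K.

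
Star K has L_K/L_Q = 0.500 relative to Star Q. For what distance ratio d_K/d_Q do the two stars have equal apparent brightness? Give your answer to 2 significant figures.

Equal flux requires L_K/d_K² = L_Q/d_Q², so d_K/d_Q = √(L_K/L_Q)
= √(0.500) = 0.7071.

0.71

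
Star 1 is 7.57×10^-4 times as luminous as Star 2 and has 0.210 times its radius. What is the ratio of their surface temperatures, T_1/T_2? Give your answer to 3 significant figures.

0.362

L ∝ R²T⁴ gives T ∝ (L/R²)^(1/4), so
T_1/T_2 = (7.57×10^-4 / 0.210²)^(1/4) = (0.01717)^(1/4) = 0.3620.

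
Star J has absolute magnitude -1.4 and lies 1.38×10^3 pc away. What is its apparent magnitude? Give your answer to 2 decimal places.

9.30

m = M + 5 log₁₀(d/10 pc) = -1.4 + 5 log₁₀(1.38×10^3/10)
  = -1.4 + 5 × 2.140 = -1.4 + 10.70 = 9.30.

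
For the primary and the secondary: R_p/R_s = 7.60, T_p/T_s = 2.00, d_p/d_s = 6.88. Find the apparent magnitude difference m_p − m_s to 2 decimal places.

-3.23

L_p/L_s = (7.60)²(2.00)⁴ = 924.2.
F_p/F_s = (L_p/L_s)/(d_p/d_s)² = 924.2/47.33 = 19.52.
m_p − m_s = −2.5 log₁₀(19.52) = -3.23.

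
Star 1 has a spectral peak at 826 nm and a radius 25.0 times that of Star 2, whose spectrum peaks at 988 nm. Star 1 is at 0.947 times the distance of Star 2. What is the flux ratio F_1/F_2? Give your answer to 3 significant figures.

Wien's law: T_1/T_2 = λ_2/λ_1 = 988/826 = 1.196.
L_1/L_2 = (R_1/R_2)²(T_1/T_2)⁴ = (25.0)²(1.196)⁴ = 1279.
F_1/F_2 = (L_1/L_2)/(d_1/d_2)² = 1279/(0.947)² = 1427.

1.43×10^3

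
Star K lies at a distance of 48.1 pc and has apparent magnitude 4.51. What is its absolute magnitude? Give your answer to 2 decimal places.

1.10

M = m − 5 log₁₀(d/10 pc) = 4.51 − 5 log₁₀(48.1/10)
  = 4.51 − 5 × 0.682 = 4.51 − 3.41 = 1.10.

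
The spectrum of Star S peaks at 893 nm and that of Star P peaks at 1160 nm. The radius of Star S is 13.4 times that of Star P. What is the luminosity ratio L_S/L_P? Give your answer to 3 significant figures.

Wien's law gives T ∝ 1/λ_max, so T_S/T_P = λ_P/λ_S = 1160/893 = 1.299.
Then L ∝ R²T⁴ gives L_S/L_P = (13.4)² × (1.299)⁴ = 179.6 × 2.847 = 511.3.

511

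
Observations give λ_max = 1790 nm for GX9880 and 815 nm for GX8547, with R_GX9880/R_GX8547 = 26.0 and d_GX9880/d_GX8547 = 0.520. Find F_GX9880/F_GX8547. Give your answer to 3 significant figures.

Wien's law: T_GX9880/T_GX8547 = λ_GX8547/λ_GX9880 = 815/1790 = 0.4553.
L_GX9880/L_GX8547 = (R_GX9880/R_GX8547)²(T_GX9880/T_GX8547)⁴ = (26.0)²(0.4553)⁴ = 29.05.
F_GX9880/F_GX8547 = (L_GX9880/L_GX8547)/(d_GX9880/d_GX8547)² = 29.05/(0.520)² = 107.4.

107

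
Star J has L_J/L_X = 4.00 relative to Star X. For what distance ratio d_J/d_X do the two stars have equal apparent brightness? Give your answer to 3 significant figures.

2.00

Equal flux requires L_J/d_J² = L_X/d_X², so d_J/d_X = √(L_J/L_X)
= √(4.00) = 2.000.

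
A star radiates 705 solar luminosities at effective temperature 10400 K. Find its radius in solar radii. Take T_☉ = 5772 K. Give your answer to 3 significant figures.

8.18 solar radii

R/R_☉ = √(L/L_☉) / (T/T_☉)² = √(705) / (1.802)²
       = 26.55 / 3.246 = 8.179.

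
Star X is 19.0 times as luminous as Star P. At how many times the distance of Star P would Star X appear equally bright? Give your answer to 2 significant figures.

4.4

Equal flux requires L_X/d_X² = L_P/d_P², so d_X/d_P = √(L_X/L_P)
= √(19.0) = 4.359.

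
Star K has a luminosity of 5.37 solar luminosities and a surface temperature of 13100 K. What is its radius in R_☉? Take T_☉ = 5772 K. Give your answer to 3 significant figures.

R/R_☉ = √(L/L_☉) / (T/T_☉)² = √(5.37) / (2.270)²
       = 2.317 / 5.151 = 0.4499.

0.450 R_☉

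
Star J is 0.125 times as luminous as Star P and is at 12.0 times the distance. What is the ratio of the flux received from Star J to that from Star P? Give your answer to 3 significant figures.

F = L/(4πd²), so F_J/F_P = (L_J/L_P) / (d_J/d_P)²
= 0.125 / (12.0)² = 0.125 / 144.0 = 8.681×10^-4.

8.68×10^-4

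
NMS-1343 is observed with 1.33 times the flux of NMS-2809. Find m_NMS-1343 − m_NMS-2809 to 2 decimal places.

m_NMS-1343 − m_NMS-2809 = −2.5 log₁₀(F_NMS-1343/F_NMS-2809) = −2.5 log₁₀(1.33) = −2.5 × (0.124) = -0.310.

-0.31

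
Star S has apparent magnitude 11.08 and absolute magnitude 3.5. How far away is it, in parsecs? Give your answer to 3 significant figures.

328 pc

m − M = 5 log₁₀(d/10 pc)
11.08 − (3.5) = 7.58 = 5 log₁₀(d/10)
d = 10 × 10^(7.58/5) = 10 × 10^1.516 = 328.1 pc.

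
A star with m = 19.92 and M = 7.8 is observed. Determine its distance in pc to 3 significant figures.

2.65×10^3 pc

m − M = 5 log₁₀(d/10 pc)
19.92 − (7.8) = 12.12 = 5 log₁₀(d/10)
d = 10 × 10^(12.12/5) = 10 × 10^2.424 = 2655 pc.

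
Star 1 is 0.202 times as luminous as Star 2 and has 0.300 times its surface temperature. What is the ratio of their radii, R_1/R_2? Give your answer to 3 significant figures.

L ∝ R²T⁴ gives R ∝ √L / T², so
R_1/R_2 = √(0.202) / (0.300)² = 0.4494 / 0.09000 = 4.994.

4.99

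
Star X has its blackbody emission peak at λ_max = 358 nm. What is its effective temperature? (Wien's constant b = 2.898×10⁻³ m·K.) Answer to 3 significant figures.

T = b/λ_max = 2.898×10⁻³ / (358×10⁻⁹) = 8095 K.

8.09×10^3 K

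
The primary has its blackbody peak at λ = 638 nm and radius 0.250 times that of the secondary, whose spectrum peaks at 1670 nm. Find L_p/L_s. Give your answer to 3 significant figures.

Wien's law gives T ∝ 1/λ_max, so T_p/T_s = λ_s/λ_p = 1670/638 = 2.618.
Then L ∝ R²T⁴ gives L_p/L_s = (0.250)² × (2.618)⁴ = 0.06250 × 46.94 = 2.934.

2.93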